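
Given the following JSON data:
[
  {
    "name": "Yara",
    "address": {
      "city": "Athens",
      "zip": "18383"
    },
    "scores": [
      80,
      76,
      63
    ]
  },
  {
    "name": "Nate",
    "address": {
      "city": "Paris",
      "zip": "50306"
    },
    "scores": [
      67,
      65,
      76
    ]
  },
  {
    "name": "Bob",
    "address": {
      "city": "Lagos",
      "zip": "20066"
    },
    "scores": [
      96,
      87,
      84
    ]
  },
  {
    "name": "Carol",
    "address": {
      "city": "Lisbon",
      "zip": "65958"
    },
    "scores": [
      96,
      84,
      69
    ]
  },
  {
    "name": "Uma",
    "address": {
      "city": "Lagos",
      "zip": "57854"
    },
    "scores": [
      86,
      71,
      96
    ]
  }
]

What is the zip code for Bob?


Path: records[2].address.zip
Value: 20066

ANSWER: 20066


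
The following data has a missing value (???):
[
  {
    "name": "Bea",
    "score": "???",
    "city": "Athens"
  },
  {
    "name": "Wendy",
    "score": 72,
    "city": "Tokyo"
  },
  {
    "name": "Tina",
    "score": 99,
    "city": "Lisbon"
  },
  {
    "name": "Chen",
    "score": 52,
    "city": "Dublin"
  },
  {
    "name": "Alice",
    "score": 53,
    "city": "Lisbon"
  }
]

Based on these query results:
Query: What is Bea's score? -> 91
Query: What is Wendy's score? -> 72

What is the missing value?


The missing value is Bea's score
From query: Bea's score = 91

ANSWER: 91


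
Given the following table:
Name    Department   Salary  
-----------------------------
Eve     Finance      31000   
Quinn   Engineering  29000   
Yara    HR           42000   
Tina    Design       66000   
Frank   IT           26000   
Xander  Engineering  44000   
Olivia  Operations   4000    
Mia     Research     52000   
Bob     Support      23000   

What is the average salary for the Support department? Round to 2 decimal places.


Support department members:
  Bob: 23000
Sum = 23000
Count = 1
Average = 23000 / 1 = 23000.00

ANSWER: 23000.00


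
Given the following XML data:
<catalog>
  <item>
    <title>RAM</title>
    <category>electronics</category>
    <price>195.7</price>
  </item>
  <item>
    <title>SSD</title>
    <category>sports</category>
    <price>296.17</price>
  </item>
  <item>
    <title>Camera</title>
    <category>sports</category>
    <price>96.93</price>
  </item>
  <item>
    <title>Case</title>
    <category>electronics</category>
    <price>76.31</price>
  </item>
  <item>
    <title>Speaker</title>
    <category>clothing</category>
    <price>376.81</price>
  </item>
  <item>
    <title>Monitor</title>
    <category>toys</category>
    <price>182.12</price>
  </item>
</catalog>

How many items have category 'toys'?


Scanning <item> elements for <category>toys</category>:
  Item 6: Monitor -> MATCH
Count: 1

ANSWER: 1


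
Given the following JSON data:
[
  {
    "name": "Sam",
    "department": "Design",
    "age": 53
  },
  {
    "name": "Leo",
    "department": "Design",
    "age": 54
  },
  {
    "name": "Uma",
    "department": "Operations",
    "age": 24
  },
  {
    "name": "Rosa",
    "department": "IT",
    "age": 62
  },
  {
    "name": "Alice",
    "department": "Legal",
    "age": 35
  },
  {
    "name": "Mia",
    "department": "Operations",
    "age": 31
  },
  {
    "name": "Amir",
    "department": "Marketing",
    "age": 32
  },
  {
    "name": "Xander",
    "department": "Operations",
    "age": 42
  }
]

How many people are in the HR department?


Scanning records for department = HR
  No matches found
Count: 0

ANSWER: 0


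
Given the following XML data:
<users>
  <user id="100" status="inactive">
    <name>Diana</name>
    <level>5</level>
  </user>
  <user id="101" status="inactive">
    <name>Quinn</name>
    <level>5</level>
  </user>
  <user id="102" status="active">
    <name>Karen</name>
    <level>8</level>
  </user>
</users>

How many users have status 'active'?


Counting users with status='active':
  Karen (id=102) -> MATCH
Count: 1

ANSWER: 1


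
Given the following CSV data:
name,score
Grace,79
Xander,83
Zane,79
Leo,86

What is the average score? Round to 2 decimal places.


Scores: 79, 83, 79, 86
Sum = 327
Count = 4
Average = 327 / 4 = 81.75

ANSWER: 81.75


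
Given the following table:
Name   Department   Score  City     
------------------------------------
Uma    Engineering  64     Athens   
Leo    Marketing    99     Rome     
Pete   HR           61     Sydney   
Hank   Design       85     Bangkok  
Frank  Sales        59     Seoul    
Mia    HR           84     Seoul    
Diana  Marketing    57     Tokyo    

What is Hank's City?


Row 4: Hank
City = Bangkok

ANSWER: Bangkok


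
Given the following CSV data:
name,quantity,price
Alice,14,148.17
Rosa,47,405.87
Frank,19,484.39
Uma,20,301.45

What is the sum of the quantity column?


Values in 'quantity' column:
  Row 1: 14
  Row 2: 47
  Row 3: 19
  Row 4: 20
Sum = 14 + 47 + 19 + 20 = 100

ANSWER: 100


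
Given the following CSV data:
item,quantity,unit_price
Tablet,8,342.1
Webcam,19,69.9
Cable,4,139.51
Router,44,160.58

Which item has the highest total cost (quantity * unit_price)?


Computing row totals:
  Tablet: 2736.8
  Webcam: 1328.1
  Cable: 558.04
  Router: 7065.52
Maximum: Router (7065.52)

ANSWER: Router


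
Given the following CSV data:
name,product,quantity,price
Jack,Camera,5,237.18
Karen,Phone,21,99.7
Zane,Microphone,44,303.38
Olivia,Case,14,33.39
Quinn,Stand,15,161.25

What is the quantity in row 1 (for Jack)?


Row 1: Jack
Column 'quantity' = 5

ANSWER: 5


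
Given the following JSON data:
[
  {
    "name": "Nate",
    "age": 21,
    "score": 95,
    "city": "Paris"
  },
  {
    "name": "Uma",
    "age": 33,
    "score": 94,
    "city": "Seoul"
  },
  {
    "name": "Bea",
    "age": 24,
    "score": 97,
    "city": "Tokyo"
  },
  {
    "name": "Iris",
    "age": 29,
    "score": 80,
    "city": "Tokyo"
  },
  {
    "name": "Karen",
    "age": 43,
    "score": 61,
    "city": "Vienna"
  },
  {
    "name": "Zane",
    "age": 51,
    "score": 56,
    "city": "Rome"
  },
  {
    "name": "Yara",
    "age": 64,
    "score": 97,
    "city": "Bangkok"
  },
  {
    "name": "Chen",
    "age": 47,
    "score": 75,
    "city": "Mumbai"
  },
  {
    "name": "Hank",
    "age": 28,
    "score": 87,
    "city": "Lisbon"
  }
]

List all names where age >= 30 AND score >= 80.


Checking both conditions:
  Nate (age=21, score=95) -> no
  Uma (age=33, score=94) -> YES
  Bea (age=24, score=97) -> no
  Iris (age=29, score=80) -> no
  Karen (age=43, score=61) -> no
  Zane (age=51, score=56) -> no
  Yara (age=64, score=97) -> YES
  Chen (age=47, score=75) -> no
  Hank (age=28, score=87) -> no


ANSWER: Uma, Yara


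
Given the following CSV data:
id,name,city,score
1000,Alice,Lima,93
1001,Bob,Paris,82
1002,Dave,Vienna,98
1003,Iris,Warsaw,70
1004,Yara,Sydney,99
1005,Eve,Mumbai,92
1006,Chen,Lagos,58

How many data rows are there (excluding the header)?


Counting rows (excluding header):
Header: id,name,city,score
Data rows: 7

ANSWER: 7


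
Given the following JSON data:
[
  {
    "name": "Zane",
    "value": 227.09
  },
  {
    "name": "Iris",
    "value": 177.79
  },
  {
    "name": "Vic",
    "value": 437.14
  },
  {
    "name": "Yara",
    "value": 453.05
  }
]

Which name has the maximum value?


Comparing values:
  Zane: 227.09
  Iris: 177.79
  Vic: 437.14
  Yara: 453.05
Maximum: Yara (453.05)

ANSWER: Yara


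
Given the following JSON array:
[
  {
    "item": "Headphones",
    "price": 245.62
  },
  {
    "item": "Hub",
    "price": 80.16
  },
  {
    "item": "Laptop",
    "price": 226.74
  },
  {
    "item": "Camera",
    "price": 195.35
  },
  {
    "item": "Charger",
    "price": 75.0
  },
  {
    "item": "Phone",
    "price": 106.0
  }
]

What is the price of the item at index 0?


Array index 0 -> Headphones
price = 245.62

ANSWER: 245.62


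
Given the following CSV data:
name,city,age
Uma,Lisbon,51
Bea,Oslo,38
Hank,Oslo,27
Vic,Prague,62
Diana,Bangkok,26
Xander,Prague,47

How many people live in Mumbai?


Scanning city column for 'Mumbai':
Total matches: 0

ANSWER: 0


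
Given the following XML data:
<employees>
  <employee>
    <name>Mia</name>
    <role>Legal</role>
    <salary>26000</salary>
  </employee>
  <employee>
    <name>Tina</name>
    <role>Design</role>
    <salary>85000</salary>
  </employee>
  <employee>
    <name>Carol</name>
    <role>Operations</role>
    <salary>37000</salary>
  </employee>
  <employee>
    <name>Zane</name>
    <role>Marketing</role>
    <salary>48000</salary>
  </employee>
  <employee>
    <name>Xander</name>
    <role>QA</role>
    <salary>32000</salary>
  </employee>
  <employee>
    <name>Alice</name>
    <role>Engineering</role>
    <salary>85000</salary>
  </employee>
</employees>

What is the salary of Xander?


Searching for <employee> with <name>Xander</name>
Found at position 5
<salary>32000</salary>

ANSWER: 32000


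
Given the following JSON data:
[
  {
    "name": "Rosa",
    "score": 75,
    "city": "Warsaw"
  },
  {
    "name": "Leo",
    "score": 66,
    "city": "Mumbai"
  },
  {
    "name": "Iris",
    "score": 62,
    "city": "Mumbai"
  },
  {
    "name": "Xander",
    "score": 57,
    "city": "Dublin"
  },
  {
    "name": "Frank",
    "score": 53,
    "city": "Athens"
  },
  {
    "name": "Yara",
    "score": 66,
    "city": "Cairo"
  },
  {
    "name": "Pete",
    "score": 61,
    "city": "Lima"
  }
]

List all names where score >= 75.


Filtering records where score >= 75:
  Rosa (score=75) -> YES
  Leo (score=66) -> no
  Iris (score=62) -> no
  Xander (score=57) -> no
  Frank (score=53) -> no
  Yara (score=66) -> no
  Pete (score=61) -> no


ANSWER: Rosa


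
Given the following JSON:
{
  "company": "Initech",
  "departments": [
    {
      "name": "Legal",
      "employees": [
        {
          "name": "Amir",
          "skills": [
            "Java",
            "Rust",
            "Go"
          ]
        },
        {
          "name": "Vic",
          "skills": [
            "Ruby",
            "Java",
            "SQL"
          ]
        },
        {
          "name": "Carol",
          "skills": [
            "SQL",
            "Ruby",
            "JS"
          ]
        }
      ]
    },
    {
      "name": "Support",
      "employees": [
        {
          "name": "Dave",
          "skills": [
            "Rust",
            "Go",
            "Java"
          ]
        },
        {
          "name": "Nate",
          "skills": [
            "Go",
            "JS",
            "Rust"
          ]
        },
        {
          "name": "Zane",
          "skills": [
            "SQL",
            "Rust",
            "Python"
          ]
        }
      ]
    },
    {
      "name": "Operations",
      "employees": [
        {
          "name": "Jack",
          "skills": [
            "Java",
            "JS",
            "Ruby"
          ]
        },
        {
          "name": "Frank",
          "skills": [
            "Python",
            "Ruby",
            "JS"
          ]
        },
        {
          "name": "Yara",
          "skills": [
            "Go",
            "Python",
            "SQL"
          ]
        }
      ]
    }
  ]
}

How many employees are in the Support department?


Path: departments[1].employees
Count: 3

ANSWER: 3


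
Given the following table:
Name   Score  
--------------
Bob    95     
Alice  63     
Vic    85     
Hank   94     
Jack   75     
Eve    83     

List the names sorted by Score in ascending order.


Sorting by Score (ascending):
  Alice: 63
  Jack: 75
  Eve: 83
  Vic: 85
  Hank: 94
  Bob: 95


ANSWER: Alice, Jack, Eve, Vic, Hank, Bob


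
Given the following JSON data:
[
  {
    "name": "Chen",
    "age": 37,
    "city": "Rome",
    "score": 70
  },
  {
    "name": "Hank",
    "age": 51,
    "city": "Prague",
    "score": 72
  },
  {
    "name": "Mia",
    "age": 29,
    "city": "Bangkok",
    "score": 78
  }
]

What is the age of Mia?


Looking up record where name = Mia
Record index: 2
Field 'age' = 29

ANSWER: 29


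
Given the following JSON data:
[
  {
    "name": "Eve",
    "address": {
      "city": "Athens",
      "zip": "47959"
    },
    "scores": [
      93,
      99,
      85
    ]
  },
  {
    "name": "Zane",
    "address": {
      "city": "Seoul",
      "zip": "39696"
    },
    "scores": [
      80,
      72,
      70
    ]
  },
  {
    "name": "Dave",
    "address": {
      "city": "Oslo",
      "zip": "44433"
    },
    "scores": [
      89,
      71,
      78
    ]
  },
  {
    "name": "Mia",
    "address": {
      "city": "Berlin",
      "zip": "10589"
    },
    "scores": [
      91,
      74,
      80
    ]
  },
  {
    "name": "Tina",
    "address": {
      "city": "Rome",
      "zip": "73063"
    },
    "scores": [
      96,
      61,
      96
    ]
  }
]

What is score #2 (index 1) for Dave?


Path: records[2].scores[1]
Value: 71

ANSWER: 71


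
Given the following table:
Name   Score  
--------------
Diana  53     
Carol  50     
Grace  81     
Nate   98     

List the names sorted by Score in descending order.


Sorting by Score (descending):
  Nate: 98
  Grace: 81
  Diana: 53
  Carol: 50


ANSWER: Nate, Grace, Diana, Carol


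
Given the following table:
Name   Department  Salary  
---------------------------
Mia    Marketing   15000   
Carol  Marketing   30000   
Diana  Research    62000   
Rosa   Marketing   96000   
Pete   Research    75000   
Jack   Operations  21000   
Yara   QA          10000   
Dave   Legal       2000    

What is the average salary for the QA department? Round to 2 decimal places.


QA department members:
  Yara: 10000
Sum = 10000
Count = 1
Average = 10000 / 1 = 10000.00

ANSWER: 10000.00


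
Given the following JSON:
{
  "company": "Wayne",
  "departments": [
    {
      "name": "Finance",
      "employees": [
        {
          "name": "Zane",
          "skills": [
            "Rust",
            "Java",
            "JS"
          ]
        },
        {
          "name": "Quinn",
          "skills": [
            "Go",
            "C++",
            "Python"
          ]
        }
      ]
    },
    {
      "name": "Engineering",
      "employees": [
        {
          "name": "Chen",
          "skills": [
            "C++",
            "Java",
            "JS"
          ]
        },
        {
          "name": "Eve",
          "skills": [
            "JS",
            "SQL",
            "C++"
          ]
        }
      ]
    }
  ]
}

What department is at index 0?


Path: departments[0].name
Value: Finance

ANSWER: Finance


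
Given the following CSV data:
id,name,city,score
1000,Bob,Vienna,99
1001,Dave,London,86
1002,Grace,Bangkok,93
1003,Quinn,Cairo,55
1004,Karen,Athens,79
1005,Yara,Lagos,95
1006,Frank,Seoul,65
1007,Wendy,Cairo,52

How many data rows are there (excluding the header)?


Counting rows (excluding header):
Header: id,name,city,score
Data rows: 8

ANSWER: 8


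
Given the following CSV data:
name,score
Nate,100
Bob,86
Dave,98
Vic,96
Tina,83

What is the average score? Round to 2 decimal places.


Scores: 100, 86, 98, 96, 83
Sum = 463
Count = 5
Average = 463 / 5 = 92.60

ANSWER: 92.60


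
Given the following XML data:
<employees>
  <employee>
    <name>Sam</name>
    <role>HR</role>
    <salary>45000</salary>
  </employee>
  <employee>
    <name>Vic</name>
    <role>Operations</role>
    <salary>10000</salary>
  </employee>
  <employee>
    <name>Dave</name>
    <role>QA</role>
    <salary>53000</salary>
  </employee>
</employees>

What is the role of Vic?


Searching for <employee> with <name>Vic</name>
Found at position 2
<role>Operations</role>

ANSWER: Operations


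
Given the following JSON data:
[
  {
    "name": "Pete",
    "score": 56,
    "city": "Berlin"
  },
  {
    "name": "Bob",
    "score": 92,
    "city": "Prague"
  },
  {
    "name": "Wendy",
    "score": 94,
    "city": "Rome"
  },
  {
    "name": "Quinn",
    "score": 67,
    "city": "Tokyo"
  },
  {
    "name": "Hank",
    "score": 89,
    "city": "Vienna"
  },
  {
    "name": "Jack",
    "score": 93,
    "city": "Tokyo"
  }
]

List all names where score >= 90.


Filtering records where score >= 90:
  Pete (score=56) -> no
  Bob (score=92) -> YES
  Wendy (score=94) -> YES
  Quinn (score=67) -> no
  Hank (score=89) -> no
  Jack (score=93) -> YES


ANSWER: Bob, Wendy, Jack


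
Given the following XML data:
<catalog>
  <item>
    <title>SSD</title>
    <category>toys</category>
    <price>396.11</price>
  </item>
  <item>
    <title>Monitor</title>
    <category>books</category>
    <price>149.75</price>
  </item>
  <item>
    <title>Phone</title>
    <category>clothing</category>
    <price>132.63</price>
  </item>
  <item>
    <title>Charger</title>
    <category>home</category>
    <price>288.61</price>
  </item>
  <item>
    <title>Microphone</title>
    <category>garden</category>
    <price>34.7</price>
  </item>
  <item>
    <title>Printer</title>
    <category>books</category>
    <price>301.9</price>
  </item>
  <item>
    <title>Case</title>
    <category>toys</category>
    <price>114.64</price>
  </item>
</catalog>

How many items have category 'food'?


Scanning <item> elements for <category>food</category>:
Count: 0

ANSWER: 0


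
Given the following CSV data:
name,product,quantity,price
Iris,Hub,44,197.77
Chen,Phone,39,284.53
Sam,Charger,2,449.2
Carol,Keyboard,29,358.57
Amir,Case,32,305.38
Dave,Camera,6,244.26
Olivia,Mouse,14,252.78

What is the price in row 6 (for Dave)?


Row 6: Dave
Column 'price' = 244.26

ANSWER: 244.26


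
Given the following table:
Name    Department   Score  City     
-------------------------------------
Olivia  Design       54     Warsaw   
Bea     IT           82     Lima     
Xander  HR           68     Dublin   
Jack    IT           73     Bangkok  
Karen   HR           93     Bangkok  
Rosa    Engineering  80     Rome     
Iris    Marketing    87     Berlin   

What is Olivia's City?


Row 1: Olivia
City = Warsaw

ANSWER: Warsaw


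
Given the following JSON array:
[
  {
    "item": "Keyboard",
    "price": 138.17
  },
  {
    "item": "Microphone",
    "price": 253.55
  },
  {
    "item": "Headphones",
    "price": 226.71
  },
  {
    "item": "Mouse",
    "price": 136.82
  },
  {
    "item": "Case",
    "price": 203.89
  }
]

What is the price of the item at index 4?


Array index 4 -> Case
price = 203.89

ANSWER: 203.89


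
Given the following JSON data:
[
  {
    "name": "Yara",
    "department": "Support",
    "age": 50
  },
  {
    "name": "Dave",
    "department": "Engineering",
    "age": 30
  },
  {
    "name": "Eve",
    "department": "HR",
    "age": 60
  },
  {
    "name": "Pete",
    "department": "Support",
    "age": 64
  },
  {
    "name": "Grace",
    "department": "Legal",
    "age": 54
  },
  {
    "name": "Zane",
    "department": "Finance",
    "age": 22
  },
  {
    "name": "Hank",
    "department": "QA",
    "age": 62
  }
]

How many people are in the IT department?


Scanning records for department = IT
  No matches found
Count: 0

ANSWER: 0


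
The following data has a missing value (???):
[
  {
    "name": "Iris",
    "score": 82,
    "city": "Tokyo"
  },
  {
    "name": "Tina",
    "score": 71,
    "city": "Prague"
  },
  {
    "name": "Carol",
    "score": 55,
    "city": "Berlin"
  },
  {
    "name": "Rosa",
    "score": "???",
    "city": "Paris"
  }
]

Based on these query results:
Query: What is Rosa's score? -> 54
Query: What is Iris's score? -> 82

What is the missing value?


The missing value is Rosa's score
From query: Rosa's score = 54

ANSWER: 54


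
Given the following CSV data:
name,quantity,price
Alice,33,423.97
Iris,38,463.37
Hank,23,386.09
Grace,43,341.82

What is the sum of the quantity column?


Values in 'quantity' column:
  Row 1: 33
  Row 2: 38
  Row 3: 23
  Row 4: 43
Sum = 33 + 38 + 23 + 43 = 137

ANSWER: 137


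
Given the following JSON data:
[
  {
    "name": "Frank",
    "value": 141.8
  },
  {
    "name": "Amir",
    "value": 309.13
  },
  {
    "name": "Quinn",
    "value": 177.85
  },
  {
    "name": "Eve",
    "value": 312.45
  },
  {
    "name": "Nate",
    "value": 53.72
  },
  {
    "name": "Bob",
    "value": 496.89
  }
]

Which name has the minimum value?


Comparing values:
  Frank: 141.8
  Amir: 309.13
  Quinn: 177.85
  Eve: 312.45
  Nate: 53.72
  Bob: 496.89
Minimum: Nate (53.72)

ANSWER: Nate


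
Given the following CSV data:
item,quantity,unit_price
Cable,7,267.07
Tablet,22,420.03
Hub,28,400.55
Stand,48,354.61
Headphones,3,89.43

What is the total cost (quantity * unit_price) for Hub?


Row: Hub
quantity = 28
unit_price = 400.55
total = 28 * 400.55 = 11215.4

ANSWER: 11215.4


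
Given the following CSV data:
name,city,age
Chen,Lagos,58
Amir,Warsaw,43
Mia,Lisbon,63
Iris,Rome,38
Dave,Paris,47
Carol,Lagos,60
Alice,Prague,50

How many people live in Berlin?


Scanning city column for 'Berlin':
Total matches: 0

ANSWER: 0


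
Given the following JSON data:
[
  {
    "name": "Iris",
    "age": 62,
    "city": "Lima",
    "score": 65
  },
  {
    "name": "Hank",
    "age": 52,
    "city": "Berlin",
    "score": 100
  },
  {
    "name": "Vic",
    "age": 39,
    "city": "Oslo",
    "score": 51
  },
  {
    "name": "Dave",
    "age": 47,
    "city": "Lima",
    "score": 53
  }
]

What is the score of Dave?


Looking up record where name = Dave
Record index: 3
Field 'score' = 53

ANSWER: 53


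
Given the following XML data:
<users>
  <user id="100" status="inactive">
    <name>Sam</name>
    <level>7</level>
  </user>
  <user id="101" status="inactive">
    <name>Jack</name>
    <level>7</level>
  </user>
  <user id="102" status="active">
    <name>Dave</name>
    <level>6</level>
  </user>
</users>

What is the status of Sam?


Finding user with name = Sam
user id="100" status="inactive"

ANSWER: inactive


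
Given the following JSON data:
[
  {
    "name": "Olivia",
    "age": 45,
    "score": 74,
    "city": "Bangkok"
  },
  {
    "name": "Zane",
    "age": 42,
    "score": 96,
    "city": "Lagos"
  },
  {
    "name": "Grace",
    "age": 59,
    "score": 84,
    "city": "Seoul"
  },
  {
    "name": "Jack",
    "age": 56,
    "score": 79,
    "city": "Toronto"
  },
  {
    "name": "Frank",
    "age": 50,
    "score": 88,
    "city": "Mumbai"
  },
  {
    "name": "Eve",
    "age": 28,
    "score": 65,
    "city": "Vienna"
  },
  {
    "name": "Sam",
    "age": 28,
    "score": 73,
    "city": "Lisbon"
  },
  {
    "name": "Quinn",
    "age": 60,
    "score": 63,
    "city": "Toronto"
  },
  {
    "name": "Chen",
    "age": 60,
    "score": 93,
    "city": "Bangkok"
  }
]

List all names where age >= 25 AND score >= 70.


Checking both conditions:
  Olivia (age=45, score=74) -> YES
  Zane (age=42, score=96) -> YES
  Grace (age=59, score=84) -> YES
  Jack (age=56, score=79) -> YES
  Frank (age=50, score=88) -> YES
  Eve (age=28, score=65) -> no
  Sam (age=28, score=73) -> YES
  Quinn (age=60, score=63) -> no
  Chen (age=60, score=93) -> YES


ANSWER: Olivia, Zane, Grace, Jack, Frank, Sam, Chen


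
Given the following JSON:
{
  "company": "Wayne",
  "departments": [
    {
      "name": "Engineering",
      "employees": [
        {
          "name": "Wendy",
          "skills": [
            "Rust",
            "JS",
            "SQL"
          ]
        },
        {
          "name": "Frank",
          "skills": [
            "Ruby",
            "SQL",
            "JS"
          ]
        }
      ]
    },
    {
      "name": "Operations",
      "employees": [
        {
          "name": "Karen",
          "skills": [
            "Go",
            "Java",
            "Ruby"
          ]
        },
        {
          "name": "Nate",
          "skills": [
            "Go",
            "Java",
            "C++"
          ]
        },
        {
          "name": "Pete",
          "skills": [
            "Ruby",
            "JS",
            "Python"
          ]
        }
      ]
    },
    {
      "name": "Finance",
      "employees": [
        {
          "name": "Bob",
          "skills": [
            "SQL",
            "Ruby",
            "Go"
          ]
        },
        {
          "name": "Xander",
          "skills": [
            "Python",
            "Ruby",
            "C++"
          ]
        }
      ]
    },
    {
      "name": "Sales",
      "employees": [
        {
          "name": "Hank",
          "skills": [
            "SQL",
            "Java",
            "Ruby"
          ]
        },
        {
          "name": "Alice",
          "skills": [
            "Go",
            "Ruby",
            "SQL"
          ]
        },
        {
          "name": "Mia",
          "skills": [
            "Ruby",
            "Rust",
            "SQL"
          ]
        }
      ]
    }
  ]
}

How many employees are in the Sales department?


Path: departments[3].employees
Count: 3

ANSWER: 3


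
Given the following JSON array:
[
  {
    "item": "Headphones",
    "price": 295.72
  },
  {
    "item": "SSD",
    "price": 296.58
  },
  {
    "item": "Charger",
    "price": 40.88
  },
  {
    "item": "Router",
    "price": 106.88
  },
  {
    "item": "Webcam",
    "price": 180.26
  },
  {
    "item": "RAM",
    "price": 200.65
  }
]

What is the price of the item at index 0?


Array index 0 -> Headphones
price = 295.72

ANSWER: 295.72


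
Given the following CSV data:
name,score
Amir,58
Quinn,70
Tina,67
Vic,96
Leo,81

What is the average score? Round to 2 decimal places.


Scores: 58, 70, 67, 96, 81
Sum = 372
Count = 5
Average = 372 / 5 = 74.40

ANSWER: 74.40


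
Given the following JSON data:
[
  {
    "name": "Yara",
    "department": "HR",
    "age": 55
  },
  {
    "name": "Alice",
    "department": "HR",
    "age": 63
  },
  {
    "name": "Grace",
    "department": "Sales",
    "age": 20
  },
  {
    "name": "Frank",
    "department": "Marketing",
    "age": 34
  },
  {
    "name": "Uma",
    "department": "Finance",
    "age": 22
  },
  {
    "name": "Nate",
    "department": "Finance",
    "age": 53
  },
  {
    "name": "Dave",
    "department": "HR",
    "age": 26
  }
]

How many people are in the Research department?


Scanning records for department = Research
  No matches found
Count: 0

ANSWER: 0


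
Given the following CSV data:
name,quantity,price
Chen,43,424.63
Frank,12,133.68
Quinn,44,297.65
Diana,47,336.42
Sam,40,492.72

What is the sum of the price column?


Values in 'price' column:
  Row 1: 424.63
  Row 2: 133.68
  Row 3: 297.65
  Row 4: 336.42
  Row 5: 492.72
Sum = 424.63 + 133.68 + 297.65 + 336.42 + 492.72 = 1685.1

ANSWER: 1685.1


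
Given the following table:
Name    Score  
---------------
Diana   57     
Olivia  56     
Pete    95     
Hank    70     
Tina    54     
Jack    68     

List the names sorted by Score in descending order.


Sorting by Score (descending):
  Pete: 95
  Hank: 70
  Jack: 68
  Diana: 57
  Olivia: 56
  Tina: 54


ANSWER: Pete, Hank, Jack, Diana, Olivia, Tina


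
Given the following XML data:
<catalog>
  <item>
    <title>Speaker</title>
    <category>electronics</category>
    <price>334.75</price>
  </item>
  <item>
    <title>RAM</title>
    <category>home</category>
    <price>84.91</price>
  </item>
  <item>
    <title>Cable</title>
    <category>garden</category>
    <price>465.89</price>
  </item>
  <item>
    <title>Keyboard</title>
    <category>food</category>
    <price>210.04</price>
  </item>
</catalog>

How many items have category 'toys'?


Scanning <item> elements for <category>toys</category>:
Count: 0

ANSWER: 0


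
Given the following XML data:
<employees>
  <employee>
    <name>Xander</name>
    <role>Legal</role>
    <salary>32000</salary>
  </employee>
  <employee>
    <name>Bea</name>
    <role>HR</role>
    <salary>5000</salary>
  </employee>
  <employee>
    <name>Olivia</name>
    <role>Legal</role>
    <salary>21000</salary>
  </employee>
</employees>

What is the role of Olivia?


Searching for <employee> with <name>Olivia</name>
Found at position 3
<role>Legal</role>

ANSWER: Legal


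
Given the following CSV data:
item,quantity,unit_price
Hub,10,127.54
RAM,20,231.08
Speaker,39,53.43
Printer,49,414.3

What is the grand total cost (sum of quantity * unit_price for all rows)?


Computing row totals:
  Hub: 10 * 127.54 = 1275.4
  RAM: 20 * 231.08 = 4621.6
  Speaker: 39 * 53.43 = 2083.77
  Printer: 49 * 414.3 = 20300.7
Grand total = 1275.4 + 4621.6 + 2083.77 + 20300.7 = 28281.47

ANSWER: 28281.47


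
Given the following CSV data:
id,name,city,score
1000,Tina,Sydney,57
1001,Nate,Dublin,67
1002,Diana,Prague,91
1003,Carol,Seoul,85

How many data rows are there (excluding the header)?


Counting rows (excluding header):
Header: id,name,city,score
Data rows: 4

ANSWER: 4


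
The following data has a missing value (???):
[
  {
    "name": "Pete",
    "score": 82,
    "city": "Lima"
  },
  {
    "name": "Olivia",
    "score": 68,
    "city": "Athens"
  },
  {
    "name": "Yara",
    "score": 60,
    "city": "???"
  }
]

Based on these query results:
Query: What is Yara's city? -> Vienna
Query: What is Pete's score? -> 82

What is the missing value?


The missing value is Yara's city
From query: Yara's city = Vienna

ANSWER: Vienna


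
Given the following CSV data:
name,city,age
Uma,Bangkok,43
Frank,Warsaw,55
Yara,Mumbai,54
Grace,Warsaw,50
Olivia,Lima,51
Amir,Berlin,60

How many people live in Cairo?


Scanning city column for 'Cairo':
Total matches: 0

ANSWER: 0


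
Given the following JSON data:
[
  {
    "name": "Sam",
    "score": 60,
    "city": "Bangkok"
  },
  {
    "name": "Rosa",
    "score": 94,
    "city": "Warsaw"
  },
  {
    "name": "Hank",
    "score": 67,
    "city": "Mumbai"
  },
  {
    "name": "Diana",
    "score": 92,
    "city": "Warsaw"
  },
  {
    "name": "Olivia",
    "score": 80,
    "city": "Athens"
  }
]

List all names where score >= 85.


Filtering records where score >= 85:
  Sam (score=60) -> no
  Rosa (score=94) -> YES
  Hank (score=67) -> no
  Diana (score=92) -> YES
  Olivia (score=80) -> no


ANSWER: Rosa, Diana


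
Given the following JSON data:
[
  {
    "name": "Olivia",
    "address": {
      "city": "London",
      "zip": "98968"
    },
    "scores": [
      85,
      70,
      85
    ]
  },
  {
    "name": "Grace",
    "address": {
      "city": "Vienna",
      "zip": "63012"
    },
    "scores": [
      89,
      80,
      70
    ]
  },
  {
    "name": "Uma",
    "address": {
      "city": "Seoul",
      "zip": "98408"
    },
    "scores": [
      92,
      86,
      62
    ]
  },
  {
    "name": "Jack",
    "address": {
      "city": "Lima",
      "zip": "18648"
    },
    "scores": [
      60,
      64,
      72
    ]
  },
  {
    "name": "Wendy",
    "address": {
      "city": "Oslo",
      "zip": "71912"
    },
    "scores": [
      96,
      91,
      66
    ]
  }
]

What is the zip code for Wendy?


Path: records[4].address.zip
Value: 71912

ANSWER: 71912


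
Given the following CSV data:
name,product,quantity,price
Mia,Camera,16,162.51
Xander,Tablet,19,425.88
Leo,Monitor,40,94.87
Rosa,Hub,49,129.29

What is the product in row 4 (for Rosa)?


Row 4: Rosa
Column 'product' = Hub

ANSWER: Hub


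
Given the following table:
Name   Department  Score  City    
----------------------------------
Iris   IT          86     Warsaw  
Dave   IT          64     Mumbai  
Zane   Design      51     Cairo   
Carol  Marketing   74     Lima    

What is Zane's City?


Row 3: Zane
City = Cairo

ANSWER: Cairo


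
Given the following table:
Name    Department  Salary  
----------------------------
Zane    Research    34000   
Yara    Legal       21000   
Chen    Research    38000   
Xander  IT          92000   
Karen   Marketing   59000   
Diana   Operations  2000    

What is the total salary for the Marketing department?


Marketing department members:
  Karen: 59000
Total = 59000 = 59000

ANSWER: 59000


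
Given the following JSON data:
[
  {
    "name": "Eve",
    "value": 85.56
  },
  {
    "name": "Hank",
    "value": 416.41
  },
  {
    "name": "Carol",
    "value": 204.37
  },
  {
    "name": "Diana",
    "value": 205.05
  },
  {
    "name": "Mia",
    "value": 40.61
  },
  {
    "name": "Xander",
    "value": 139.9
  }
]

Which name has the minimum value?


Comparing values:
  Eve: 85.56
  Hank: 416.41
  Carol: 204.37
  Diana: 205.05
  Mia: 40.61
  Xander: 139.9
Minimum: Mia (40.61)

ANSWER: Mia


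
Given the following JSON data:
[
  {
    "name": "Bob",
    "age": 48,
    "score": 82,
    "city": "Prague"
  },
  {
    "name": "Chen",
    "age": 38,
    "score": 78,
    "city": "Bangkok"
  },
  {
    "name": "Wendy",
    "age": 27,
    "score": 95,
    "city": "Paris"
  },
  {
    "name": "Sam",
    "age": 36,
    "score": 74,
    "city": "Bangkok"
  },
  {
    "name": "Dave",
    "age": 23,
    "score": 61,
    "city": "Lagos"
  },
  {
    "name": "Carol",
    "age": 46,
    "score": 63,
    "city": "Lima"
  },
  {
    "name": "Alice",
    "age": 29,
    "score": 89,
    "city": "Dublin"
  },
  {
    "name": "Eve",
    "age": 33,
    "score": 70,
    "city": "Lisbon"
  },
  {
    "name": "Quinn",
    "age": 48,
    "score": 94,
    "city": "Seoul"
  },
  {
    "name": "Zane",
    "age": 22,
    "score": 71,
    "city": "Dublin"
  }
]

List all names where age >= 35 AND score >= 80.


Checking both conditions:
  Bob (age=48, score=82) -> YES
  Chen (age=38, score=78) -> no
  Wendy (age=27, score=95) -> no
  Sam (age=36, score=74) -> no
  Dave (age=23, score=61) -> no
  Carol (age=46, score=63) -> no
  Alice (age=29, score=89) -> no
  Eve (age=33, score=70) -> no
  Quinn (age=48, score=94) -> YES
  Zane (age=22, score=71) -> no


ANSWER: Bob, Quinn


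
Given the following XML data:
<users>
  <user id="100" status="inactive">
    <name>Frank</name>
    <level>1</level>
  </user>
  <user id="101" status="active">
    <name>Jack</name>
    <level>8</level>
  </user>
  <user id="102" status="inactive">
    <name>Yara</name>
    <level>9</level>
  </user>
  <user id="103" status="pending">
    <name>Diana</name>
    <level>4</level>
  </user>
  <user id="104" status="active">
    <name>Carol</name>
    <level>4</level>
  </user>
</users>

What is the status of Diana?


Finding user with name = Diana
user id="103" status="pending"

ANSWER: pending


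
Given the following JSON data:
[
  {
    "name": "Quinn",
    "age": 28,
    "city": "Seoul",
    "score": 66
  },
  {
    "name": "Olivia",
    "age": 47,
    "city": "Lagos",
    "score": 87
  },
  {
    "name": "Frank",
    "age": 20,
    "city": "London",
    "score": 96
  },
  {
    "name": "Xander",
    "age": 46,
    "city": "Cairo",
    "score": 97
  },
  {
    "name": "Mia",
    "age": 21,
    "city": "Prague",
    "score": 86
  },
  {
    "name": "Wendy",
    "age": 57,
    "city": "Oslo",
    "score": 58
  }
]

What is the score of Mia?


Looking up record where name = Mia
Record index: 4
Field 'score' = 86

ANSWER: 86


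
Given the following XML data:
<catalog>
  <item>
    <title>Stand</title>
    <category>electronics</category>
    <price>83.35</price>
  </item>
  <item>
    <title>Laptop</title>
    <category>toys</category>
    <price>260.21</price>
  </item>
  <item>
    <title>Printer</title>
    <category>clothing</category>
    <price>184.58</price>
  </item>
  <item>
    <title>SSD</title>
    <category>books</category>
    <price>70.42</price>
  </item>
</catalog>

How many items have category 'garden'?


Scanning <item> elements for <category>garden</category>:
Count: 0

ANSWER: 0


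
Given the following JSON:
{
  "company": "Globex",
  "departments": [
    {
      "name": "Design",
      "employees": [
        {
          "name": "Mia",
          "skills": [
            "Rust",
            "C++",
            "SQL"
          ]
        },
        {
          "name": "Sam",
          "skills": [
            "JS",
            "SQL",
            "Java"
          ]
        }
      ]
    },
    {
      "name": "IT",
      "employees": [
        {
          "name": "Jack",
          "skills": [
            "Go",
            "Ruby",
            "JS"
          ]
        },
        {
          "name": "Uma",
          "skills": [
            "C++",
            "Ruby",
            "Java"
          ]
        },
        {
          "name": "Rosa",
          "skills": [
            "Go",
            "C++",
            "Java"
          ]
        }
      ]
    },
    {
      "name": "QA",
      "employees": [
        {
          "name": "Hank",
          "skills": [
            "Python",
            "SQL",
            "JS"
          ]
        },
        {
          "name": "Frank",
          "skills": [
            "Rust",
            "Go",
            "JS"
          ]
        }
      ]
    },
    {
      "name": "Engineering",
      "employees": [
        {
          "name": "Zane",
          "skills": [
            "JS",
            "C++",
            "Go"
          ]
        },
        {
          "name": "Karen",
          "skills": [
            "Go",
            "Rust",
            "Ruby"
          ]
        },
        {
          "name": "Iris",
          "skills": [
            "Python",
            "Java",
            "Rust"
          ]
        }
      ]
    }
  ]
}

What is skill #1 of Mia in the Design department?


Path: departments[0].employees[0].skills[0]
Value: Rust

ANSWER: Rust


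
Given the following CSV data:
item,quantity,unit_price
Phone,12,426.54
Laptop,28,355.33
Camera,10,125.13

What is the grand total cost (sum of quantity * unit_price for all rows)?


Computing row totals:
  Phone: 12 * 426.54 = 5118.48
  Laptop: 28 * 355.33 = 9949.24
  Camera: 10 * 125.13 = 1251.3
Grand total = 5118.48 + 9949.24 + 1251.3 = 16319.02

ANSWER: 16319.02


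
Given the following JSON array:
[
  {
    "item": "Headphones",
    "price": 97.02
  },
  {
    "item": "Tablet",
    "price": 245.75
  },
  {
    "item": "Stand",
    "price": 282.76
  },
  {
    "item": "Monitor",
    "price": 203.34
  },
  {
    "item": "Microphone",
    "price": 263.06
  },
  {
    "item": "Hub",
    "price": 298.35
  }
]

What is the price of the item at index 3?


Array index 3 -> Monitor
price = 203.34

ANSWER: 203.34


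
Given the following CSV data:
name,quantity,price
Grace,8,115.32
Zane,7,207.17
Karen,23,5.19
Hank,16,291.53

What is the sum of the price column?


Values in 'price' column:
  Row 1: 115.32
  Row 2: 207.17
  Row 3: 5.19
  Row 4: 291.53
Sum = 115.32 + 207.17 + 5.19 + 291.53 = 619.21

ANSWER: 619.21


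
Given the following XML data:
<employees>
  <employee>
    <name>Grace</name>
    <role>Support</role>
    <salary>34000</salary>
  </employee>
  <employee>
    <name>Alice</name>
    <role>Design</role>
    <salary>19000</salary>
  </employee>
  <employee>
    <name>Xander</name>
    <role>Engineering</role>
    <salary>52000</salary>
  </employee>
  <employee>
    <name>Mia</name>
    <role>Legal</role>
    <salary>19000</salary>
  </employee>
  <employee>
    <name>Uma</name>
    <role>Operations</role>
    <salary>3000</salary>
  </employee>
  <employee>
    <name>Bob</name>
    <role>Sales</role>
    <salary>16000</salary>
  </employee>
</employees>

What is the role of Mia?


Searching for <employee> with <name>Mia</name>
Found at position 4
<role>Legal</role>

ANSWER: Legal


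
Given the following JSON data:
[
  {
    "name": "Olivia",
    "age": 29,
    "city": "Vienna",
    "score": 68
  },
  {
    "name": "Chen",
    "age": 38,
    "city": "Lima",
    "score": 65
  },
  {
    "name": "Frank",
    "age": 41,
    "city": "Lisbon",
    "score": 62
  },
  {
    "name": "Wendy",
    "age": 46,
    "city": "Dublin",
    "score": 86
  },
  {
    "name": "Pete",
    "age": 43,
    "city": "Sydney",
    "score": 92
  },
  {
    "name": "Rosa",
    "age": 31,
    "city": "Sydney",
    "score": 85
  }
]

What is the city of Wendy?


Looking up record where name = Wendy
Record index: 3
Field 'city' = Dublin

ANSWER: Dublin


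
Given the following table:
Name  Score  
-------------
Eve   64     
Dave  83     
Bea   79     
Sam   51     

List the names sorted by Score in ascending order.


Sorting by Score (ascending):
  Sam: 51
  Eve: 64
  Bea: 79
  Dave: 83


ANSWER: Sam, Eve, Bea, Dave
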